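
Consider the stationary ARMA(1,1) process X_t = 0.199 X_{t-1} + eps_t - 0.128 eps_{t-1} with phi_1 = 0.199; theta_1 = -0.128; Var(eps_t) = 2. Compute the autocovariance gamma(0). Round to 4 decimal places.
\gamma(0) = 2.0105

Multiply the model equation by X_{t-k} and take expectations. With theta_0 = psi_0 = 1 and psi_j the MA(infinity) weights, this gives
  gamma(k) - sum_i phi_i gamma(k-i) = c_k,
  c_k = sigma^2 * sum_{j=k..q} theta_j psi_{j-k}   (c_k = 0 for k > q),
using gamma(-m) = gamma(m).
psi-weights needed (psi_j = theta_j + sum_i phi_i psi_{j-i}):
  psi_1 = theta_1 + phi_1 = -0.128 + (0.199) = 0.071
Right-hand sides:
  c_0 = sigma^2 (1 + theta_1 psi_1) = 2 * (1 + (-0.128)(0.071)) = 2 * 0.990912 = 1.981824
  c_1 = sigma^2 theta_1 = 2 * (-0.128) = -0.256
  c_2 = 0
Equations for k = 0 and k = 1 (AR order 1):
  gamma(0) = phi_1 gamma(1) + c_0
  gamma(1) = phi_1 gamma(0) + c_1
Substituting the second into the first: gamma(0) (1 - phi_1^2) = c_0 + phi_1 c_1, so
  gamma(0) = (c_0 + phi_1 c_1) / (1 - phi_1^2) = (1.981824 + (0.199)(-0.256)) / (1 - (0.199)^2) = 1.93088 / 0.960399 = 2.010498.
Therefore gamma(0) = 2.0105 (to 4 decimal places).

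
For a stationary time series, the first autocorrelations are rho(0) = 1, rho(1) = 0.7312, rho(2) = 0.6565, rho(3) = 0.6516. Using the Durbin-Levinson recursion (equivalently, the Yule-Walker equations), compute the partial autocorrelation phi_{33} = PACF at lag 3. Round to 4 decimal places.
\phi_{33} = 0.2441

The PACF at lag k is phi_{kk}, the last component of the solution
to the Yule-Walker system G_k phi = r_k where
  (G_k)_{ij} = rho(|i - j|), (r_k)_i = rho(i), i,j = 1..k.
Equivalently, Durbin-Levinson gives phi_{kk} iteratively:
  phi_{11} = rho(1)
  phi_{kk} = [rho(k) - sum_{j=1..k-1} phi_{k-1,j} rho(k-j)]
            / [1 - sum_{j=1..k-1} phi_{k-1,j} rho(j)],
  phi_{k,j} = phi_{k-1,j} - phi_{kk} phi_{k-1,k-j},  j = 1..k-1.
Step k = 1:
  phi_11 = rho(1) = 0.7312.
Step k = 2:
  phi_22 = [rho(2) - phi_11 rho(1)] / [1 - phi_11 rho(1)] = [0.6565 - (0.7312)(0.7312)] / [1 - (0.7312)(0.7312)]
         = 0.12184656 / 0.46534656 = 0.26184.
  Update: phi_21 = phi_11 - phi_22 phi_11 = 0.7312 - (0.26184)(0.7312) = 0.539742.
Step k = 3:
  phi_33 = [rho(3) - phi_21 rho(2) - phi_22 rho(1)] / [1 - phi_21 rho(1) - phi_22 rho(2)]
    numerator   = 0.6516 - (0.539742)(0.6565) - (0.26184)(0.7312) = 0.10580146
    denominator = 1 - (0.539742)(0.7312) - (0.26184)(0.6565) = 0.4334422
  phi_33 = 0.10580146 / 0.4334422 = 0.2441.
Therefore phi_{33} = 0.2441.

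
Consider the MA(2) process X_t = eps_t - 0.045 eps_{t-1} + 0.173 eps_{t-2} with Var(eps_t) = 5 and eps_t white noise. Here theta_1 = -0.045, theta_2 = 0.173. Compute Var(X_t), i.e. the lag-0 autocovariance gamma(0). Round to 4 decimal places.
\gamma(0) = 5.1598

For an MA(q) process X_t = eps_t + sum_i theta_i eps_{t-i} with
Var(eps_t) = sigma^2, the variance is
  gamma(0) = sigma^2 * (1 + sum_i theta_i^2).
  sum_i theta_i^2 = (-0.045)^2 + (0.173)^2 = 0.002025 + 0.029929 = 0.031954.
  gamma(0) = 5 * (1 + 0.031954) = 5 * 1.031954 = 5.15977, which rounds to 5.1598.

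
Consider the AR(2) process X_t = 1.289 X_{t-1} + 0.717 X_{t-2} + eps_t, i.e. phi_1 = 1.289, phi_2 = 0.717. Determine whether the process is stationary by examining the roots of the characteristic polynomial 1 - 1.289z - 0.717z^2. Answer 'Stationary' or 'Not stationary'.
\text{Not stationary}

The AR(p) characteristic polynomial is P(z) = 1 - 1.289z - 0.717z^2.
Stationarity requires all roots to lie outside the unit circle, i.e. |z| > 1 for every root.
Set 1 + (-1.289) z + (-0.717) z^2 = 0, i.e. a z^2 + b z + c = 0 with a = -0.717, b = -1.289, c = 1.
Discriminant D = b^2 - 4ac = (-1.289)^2 - 4*(-0.717)*1 = 1.661521 - (-2.868) = 4.529521.
D >= 0, so the roots are real: z = (-b +/- sqrt(D)) / (2a) = (1.289 +/- 2.128267) / (-1.434).
  z_1 = (1.289 + 2.128267) / (-1.434) = -2.383,   |z_1| = 2.383.
  z_2 = (1.289 - 2.128267) / (-1.434) = 0.5853,   |z_2| = 0.5853.
Moduli of all roots: 2.3830, 0.5853.
All moduli strictly greater than 1? No.
Verdict: Not stationary.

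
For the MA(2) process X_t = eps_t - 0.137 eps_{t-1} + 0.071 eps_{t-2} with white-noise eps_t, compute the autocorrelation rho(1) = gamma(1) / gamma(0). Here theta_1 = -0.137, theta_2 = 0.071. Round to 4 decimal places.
\rho(1) = -0.1433

For an MA(q) process with theta_0 = 1, the autocovariance is
  gamma(k) = sigma^2 * sum_{i=0..q-k} theta_i * theta_{i+k},
and rho(k) = gamma(k) / gamma(0). Sigma^2 cancels.
  numerator   = (1)*(-0.137) + (-0.137)*(0.071) = -0.146727.
  denominator = (1)^2 + (-0.137)^2 + (0.071)^2 = 1.02381.
  rho(1) = -0.146727 / 1.02381 = -0.1433.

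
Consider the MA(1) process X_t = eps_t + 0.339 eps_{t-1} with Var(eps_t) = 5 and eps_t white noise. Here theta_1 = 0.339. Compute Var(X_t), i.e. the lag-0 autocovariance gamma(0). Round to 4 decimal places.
\gamma(0) = 5.5746

For an MA(q) process X_t = eps_t + sum_i theta_i eps_{t-i} with
Var(eps_t) = sigma^2, the variance is
  gamma(0) = sigma^2 * (1 + sum_i theta_i^2).
  sum_i theta_i^2 = (0.339)^2 = 0.114921.
  gamma(0) = 5 * (1 + 0.114921) = 5 * 1.114921 = 5.574605, which rounds to 5.5746.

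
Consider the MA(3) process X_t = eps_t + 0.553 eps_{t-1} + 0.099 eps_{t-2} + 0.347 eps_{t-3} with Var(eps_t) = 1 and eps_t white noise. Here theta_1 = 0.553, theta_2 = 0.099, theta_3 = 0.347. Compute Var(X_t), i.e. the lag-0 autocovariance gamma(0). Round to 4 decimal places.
\gamma(0) = 1.4360

For an MA(q) process X_t = eps_t + sum_i theta_i eps_{t-i} with
Var(eps_t) = sigma^2, the variance is
  gamma(0) = sigma^2 * (1 + sum_i theta_i^2).
  sum_i theta_i^2 = (0.553)^2 + (0.099)^2 + (0.347)^2 = 0.305809 + 0.009801 + 0.120409 = 0.436019.
  gamma(0) = 1 * (1 + 0.436019) = 1 * 1.436019 = 1.436019, which rounds to 1.4360.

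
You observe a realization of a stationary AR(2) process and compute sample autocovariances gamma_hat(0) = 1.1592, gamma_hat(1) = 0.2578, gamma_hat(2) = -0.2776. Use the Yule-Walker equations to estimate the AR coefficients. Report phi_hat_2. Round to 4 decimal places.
\hat\phi_{2} = -0.3040

The Yule-Walker equations for an AR(p) process read, in matrix form,
  Gamma_p phi = r_p,   with   (Gamma_p)_{ij} = gamma(|i - j|),
                       (r_p)_i = gamma(i),   i,j = 1..p.
Substitute the sample gammas (Toeplitz matrix and right-hand side of size 2):
  Gamma_p = [[1.1592, 0.2578], [0.2578, 1.1592]]
  r_p     = [0.2578, -0.2776]
Written out:
  1.1592 phi_1 + 0.2578 phi_2 = 0.2578
  0.2578 phi_1 + 1.1592 phi_2 = -0.2776
Solve by Cramer's rule:
  det = gamma(0)^2 - gamma(1)^2 = (1.1592)^2 - (0.2578)^2 = 1.34374464 - 0.06646084 = 1.2772838
  phi_hat_1 = [gamma(1) gamma(0) - gamma(1) gamma(2)] / det = [(0.2578)(1.1592) - (0.2578)(-0.2776)] / 1.2772838 = 0.37040704 / 1.2772838 = 0.29
  phi_hat_2 = [gamma(0) gamma(2) - gamma(1)^2] / det = [(1.1592)(-0.2776) - (0.2578)^2] / 1.2772838 = -0.38825476 / 1.2772838 = -0.304
So phi_hat = [0.2900, -0.3040].
Therefore phi_hat_2 = -0.3040.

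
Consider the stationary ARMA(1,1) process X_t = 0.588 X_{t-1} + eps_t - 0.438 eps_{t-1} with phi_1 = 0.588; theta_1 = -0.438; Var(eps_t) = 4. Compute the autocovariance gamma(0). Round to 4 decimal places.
\gamma(0) = 4.1376

Multiply the model equation by X_{t-k} and take expectations. With theta_0 = psi_0 = 1 and psi_j the MA(infinity) weights, this gives
  gamma(k) - sum_i phi_i gamma(k-i) = c_k,
  c_k = sigma^2 * sum_{j=k..q} theta_j psi_{j-k}   (c_k = 0 for k > q),
using gamma(-m) = gamma(m).
psi-weights needed (psi_j = theta_j + sum_i phi_i psi_{j-i}):
  psi_1 = theta_1 + phi_1 = -0.438 + (0.588) = 0.15
Right-hand sides:
  c_0 = sigma^2 (1 + theta_1 psi_1) = 4 * (1 + (-0.438)(0.15)) = 4 * 0.9343 = 3.7372
  c_1 = sigma^2 theta_1 = 4 * (-0.438) = -1.752
  c_2 = 0
Equations for k = 0 and k = 1 (AR order 1):
  gamma(0) = phi_1 gamma(1) + c_0
  gamma(1) = phi_1 gamma(0) + c_1
Substituting the second into the first: gamma(0) (1 - phi_1^2) = c_0 + phi_1 c_1, so
  gamma(0) = (c_0 + phi_1 c_1) / (1 - phi_1^2) = (3.7372 + (0.588)(-1.752)) / (1 - (0.588)^2) = 2.707024 / 0.654256 = 4.137561.
Therefore gamma(0) = 4.1376 (to 4 decimal places).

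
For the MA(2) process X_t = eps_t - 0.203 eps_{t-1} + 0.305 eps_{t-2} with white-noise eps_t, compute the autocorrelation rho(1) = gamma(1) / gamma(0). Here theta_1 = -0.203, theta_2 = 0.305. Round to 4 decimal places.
\rho(1) = -0.2336

For an MA(q) process with theta_0 = 1, the autocovariance is
  gamma(k) = sigma^2 * sum_{i=0..q-k} theta_i * theta_{i+k},
and rho(k) = gamma(k) / gamma(0). Sigma^2 cancels.
  numerator   = (1)*(-0.203) + (-0.203)*(0.305) = -0.264915.
  denominator = (1)^2 + (-0.203)^2 + (0.305)^2 = 1.134234.
  rho(1) = -0.264915 / 1.134234 = -0.2336.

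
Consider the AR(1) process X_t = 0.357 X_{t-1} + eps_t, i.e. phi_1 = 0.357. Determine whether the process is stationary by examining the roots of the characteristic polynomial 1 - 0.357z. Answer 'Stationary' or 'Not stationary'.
\text{Stationary}

The AR(p) characteristic polynomial is P(z) = 1 - 0.357z.
Stationarity requires all roots to lie outside the unit circle, i.e. |z| > 1 for every root.
This is linear in z: 1 + (-0.357) z = 0  =>  z = -1/(-0.357) = 2.80112,  |z| = 2.80112.
Moduli of all roots: 2.8011.
All moduli strictly greater than 1? Yes.
Verdict: Stationary.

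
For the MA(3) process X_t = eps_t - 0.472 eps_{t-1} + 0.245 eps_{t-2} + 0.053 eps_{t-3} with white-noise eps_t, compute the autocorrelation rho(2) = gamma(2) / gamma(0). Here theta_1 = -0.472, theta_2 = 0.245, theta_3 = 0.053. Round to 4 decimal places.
\rho(2) = 0.1711

For an MA(q) process with theta_0 = 1, the autocovariance is
  gamma(k) = sigma^2 * sum_{i=0..q-k} theta_i * theta_{i+k},
and rho(k) = gamma(k) / gamma(0). Sigma^2 cancels.
  numerator   = (1)*(0.245) + (-0.472)*(0.053) = 0.219984.
  denominator = (1)^2 + (-0.472)^2 + (0.245)^2 + (0.053)^2 = 1.285618.
  rho(2) = 0.219984 / 1.285618 = 0.1711.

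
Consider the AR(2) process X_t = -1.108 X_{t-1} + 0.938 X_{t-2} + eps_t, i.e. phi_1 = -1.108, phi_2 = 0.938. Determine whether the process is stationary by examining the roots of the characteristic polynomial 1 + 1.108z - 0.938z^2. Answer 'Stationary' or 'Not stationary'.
\text{Not stationary}

The AR(p) characteristic polynomial is P(z) = 1 + 1.108z - 0.938z^2.
Stationarity requires all roots to lie outside the unit circle, i.e. |z| > 1 for every root.
Set 1 + (1.108) z + (-0.938) z^2 = 0, i.e. a z^2 + b z + c = 0 with a = -0.938, b = 1.108, c = 1.
Discriminant D = b^2 - 4ac = (1.108)^2 - 4*(-0.938)*1 = 1.227664 - (-3.752) = 4.979664.
D >= 0, so the roots are real: z = (-b +/- sqrt(D)) / (2a) = (-1.108 +/- 2.231516) / (-1.876).
  z_1 = (-1.108 + 2.231516) / (-1.876) = -0.5989,   |z_1| = 0.5989.
  z_2 = (-1.108 - 2.231516) / (-1.876) = 1.7801,   |z_2| = 1.7801.
Moduli of all roots: 0.5989, 1.7801.
All moduli strictly greater than 1? No.
Verdict: Not stationary.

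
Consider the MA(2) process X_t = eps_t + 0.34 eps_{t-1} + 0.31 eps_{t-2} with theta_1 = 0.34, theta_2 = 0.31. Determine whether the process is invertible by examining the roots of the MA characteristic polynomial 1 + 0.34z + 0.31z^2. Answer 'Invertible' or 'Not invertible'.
\text{Invertible}

The MA(q) characteristic polynomial is P(z) = 1 + 0.34z + 0.31z^2.
Invertibility requires all roots to lie outside the unit circle, i.e. |z| > 1 for every root.
Set 1 + (0.34) z + (0.31) z^2 = 0, i.e. a z^2 + b z + c = 0 with a = 0.31, b = 0.34, c = 1.
Discriminant D = b^2 - 4ac = (0.34)^2 - 4*(0.31)*1 = 0.1156 - (1.24) = -1.1244.
D < 0, so the roots are the complex-conjugate pair z = (-b +/- i sqrt(-D)) / (2a) = -0.5484 +/- 1.7103i.
For a conjugate pair |z|^2 = z * conj(z) = (product of roots) = c/a = 1/(0.31) = 3.225806, so |z| = sqrt(3.225806) = 1.7961 for both roots.
Moduli of all roots: 1.7961, 1.7961.
All moduli strictly greater than 1? Yes.
Verdict: Invertible.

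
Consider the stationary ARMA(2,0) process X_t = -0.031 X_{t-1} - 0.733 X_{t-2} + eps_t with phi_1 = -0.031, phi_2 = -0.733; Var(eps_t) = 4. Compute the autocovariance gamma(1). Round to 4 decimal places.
\gamma(1) = -0.1547

Multiply the model equation by X_{t-k} and take expectations. With theta_0 = psi_0 = 1 and psi_j the MA(infinity) weights, this gives
  gamma(k) - sum_i phi_i gamma(k-i) = c_k,
  c_k = sigma^2 * sum_{j=k..q} theta_j psi_{j-k}   (c_k = 0 for k > q),
using gamma(-m) = gamma(m).
Pure AR (q = 0): c_0 = sigma^2 = 4, c_k = 0 for k >= 1.
Equations for k = 0, 1, 2 (AR order 2, c_2 = 0):
  (E0) gamma(0) = phi_1 gamma(1) + phi_2 gamma(2) + c_0
  (E1) gamma(1) = phi_1 gamma(0) + phi_2 gamma(1) + c_1
  (E2) gamma(2) = phi_1 gamma(1) + phi_2 gamma(0)
From (E1): gamma(1) = A gamma(0) + B with
  A = phi_1 / (1 - phi_2) = -0.031 / 1.733 = -0.017888,   B = c_1 / (1 - phi_2) = 0 / 1.733 = 0.
Insert (E2) into (E0): gamma(0) (1 - phi_2^2) = phi_1 (1 + phi_2) gamma(1) + c_0.
  phi_1 (1 + phi_2) = (-0.031)(0.267) = -0.008277,   1 - phi_2^2 = 0.462711.
Replace gamma(1) by A gamma(0) + B and collect gamma(0):
  gamma(0) [0.462711 - (-0.008277)(-0.017888)] = c_0 = 4
  gamma(0) * 0.462563 = 4
  gamma(0) = 4 / 0.462563 = 8.647472.
  gamma(1) = A gamma(0) = (-0.017888)(8.647472) = -0.154686.
Therefore gamma(1) = -0.1547 (to 4 decimal places).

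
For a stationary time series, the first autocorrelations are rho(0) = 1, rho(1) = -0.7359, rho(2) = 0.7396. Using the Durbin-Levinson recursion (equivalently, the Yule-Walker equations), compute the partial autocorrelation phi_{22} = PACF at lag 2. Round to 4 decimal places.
\phi_{22} = 0.4320

The PACF at lag k is phi_{kk}, the last component of the solution
to the Yule-Walker system G_k phi = r_k where
  (G_k)_{ij} = rho(|i - j|), (r_k)_i = rho(i), i,j = 1..k.
Equivalently, Durbin-Levinson gives phi_{kk} iteratively:
  phi_{11} = rho(1)
  phi_{kk} = [rho(k) - sum_{j=1..k-1} phi_{k-1,j} rho(k-j)]
            / [1 - sum_{j=1..k-1} phi_{k-1,j} rho(j)],
  phi_{k,j} = phi_{k-1,j} - phi_{kk} phi_{k-1,k-j},  j = 1..k-1.
Step k = 1:
  phi_11 = rho(1) = -0.7359.
Step k = 2:
  phi_22 = [rho(2) - phi_11 rho(1)] / [1 - phi_11 rho(1)] = [0.7396 - (-0.7359)(-0.7359)] / [1 - (-0.7359)(-0.7359)]
         = 0.19805119 / 0.45845119 = 0.432.
Therefore phi_{22} = 0.4320.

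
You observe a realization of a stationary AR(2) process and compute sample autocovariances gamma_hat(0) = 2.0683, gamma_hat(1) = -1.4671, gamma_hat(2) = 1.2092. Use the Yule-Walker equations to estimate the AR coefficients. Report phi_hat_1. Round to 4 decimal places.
\hat\phi_{1} = -0.5930

The Yule-Walker equations for an AR(p) process read, in matrix form,
  Gamma_p phi = r_p,   with   (Gamma_p)_{ij} = gamma(|i - j|),
                       (r_p)_i = gamma(i),   i,j = 1..p.
Substitute the sample gammas (Toeplitz matrix and right-hand side of size 2):
  Gamma_p = [[2.0683, -1.4671], [-1.4671, 2.0683]]
  r_p     = [-1.4671, 1.2092]
Written out:
  2.0683 phi_1 - 1.4671 phi_2 = -1.4671
  -1.4671 phi_1 + 2.0683 phi_2 = 1.2092
Solve by Cramer's rule:
  det = gamma(0)^2 - gamma(1)^2 = (2.0683)^2 - (-1.4671)^2 = 4.27786489 - 2.15238241 = 2.12548248
  phi_hat_1 = [gamma(1) gamma(0) - gamma(1) gamma(2)] / det = [(-1.4671)(2.0683) - (-1.4671)(1.2092)] / 2.12548248 = -1.26038561 / 2.12548248 = -0.593
  phi_hat_2 = [gamma(0) gamma(2) - gamma(1)^2] / det = [(2.0683)(1.2092) - (-1.4671)^2] / 2.12548248 = 0.34860595 / 2.12548248 = 0.164
So phi_hat = [-0.5930, 0.1640].
Therefore phi_hat_1 = -0.5930.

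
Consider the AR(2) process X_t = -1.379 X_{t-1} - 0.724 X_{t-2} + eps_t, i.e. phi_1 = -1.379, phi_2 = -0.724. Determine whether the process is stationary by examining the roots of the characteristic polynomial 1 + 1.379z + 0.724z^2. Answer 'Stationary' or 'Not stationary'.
\text{Stationary}

The AR(p) characteristic polynomial is P(z) = 1 + 1.379z + 0.724z^2.
Stationarity requires all roots to lie outside the unit circle, i.e. |z| > 1 for every root.
Set 1 + (1.379) z + (0.724) z^2 = 0, i.e. a z^2 + b z + c = 0 with a = 0.724, b = 1.379, c = 1.
Discriminant D = b^2 - 4ac = (1.379)^2 - 4*(0.724)*1 = 1.901641 - (2.896) = -0.994359.
D < 0, so the roots are the complex-conjugate pair z = (-b +/- i sqrt(-D)) / (2a) = -0.9523 +/- 0.6887i.
For a conjugate pair |z|^2 = z * conj(z) = (product of roots) = c/a = 1/(0.724) = 1.381215, so |z| = sqrt(1.381215) = 1.1753 for both roots.
Moduli of all roots: 1.1753, 1.1753.
All moduli strictly greater than 1? Yes.
Verdict: Stationary.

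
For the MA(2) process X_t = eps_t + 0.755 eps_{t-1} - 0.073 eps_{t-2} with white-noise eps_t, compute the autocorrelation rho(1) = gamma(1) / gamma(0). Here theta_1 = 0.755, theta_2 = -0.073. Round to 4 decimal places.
\rho(1) = 0.4443

For an MA(q) process with theta_0 = 1, the autocovariance is
  gamma(k) = sigma^2 * sum_{i=0..q-k} theta_i * theta_{i+k},
and rho(k) = gamma(k) / gamma(0). Sigma^2 cancels.
  numerator   = (1)*(0.755) + (0.755)*(-0.073) = 0.699885.
  denominator = (1)^2 + (0.755)^2 + (-0.073)^2 = 1.575354.
  rho(1) = 0.699885 / 1.575354 = 0.4443.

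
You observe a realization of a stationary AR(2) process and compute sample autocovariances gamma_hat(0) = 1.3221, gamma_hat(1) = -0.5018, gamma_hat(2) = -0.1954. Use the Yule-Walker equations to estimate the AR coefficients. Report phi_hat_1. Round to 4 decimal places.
\hat\phi_{1} = -0.5090

The Yule-Walker equations for an AR(p) process read, in matrix form,
  Gamma_p phi = r_p,   with   (Gamma_p)_{ij} = gamma(|i - j|),
                       (r_p)_i = gamma(i),   i,j = 1..p.
Substitute the sample gammas (Toeplitz matrix and right-hand side of size 2):
  Gamma_p = [[1.3221, -0.5018], [-0.5018, 1.3221]]
  r_p     = [-0.5018, -0.1954]
Written out:
  1.3221 phi_1 - 0.5018 phi_2 = -0.5018
  -0.5018 phi_1 + 1.3221 phi_2 = -0.1954
Solve by Cramer's rule:
  det = gamma(0)^2 - gamma(1)^2 = (1.3221)^2 - (-0.5018)^2 = 1.74794841 - 0.25180324 = 1.49614517
  phi_hat_1 = [gamma(1) gamma(0) - gamma(1) gamma(2)] / det = [(-0.5018)(1.3221) - (-0.5018)(-0.1954)] / 1.49614517 = -0.7614815 / 1.49614517 = -0.509
  phi_hat_2 = [gamma(0) gamma(2) - gamma(1)^2] / det = [(1.3221)(-0.1954) - (-0.5018)^2] / 1.49614517 = -0.51014158 / 1.49614517 = -0.341
So phi_hat = [-0.5090, -0.3410].
Therefore phi_hat_1 = -0.5090.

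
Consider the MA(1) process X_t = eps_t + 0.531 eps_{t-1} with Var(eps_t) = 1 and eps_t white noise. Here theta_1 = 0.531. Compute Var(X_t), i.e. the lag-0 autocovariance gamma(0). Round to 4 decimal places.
\gamma(0) = 1.2820

For an MA(q) process X_t = eps_t + sum_i theta_i eps_{t-i} with
Var(eps_t) = sigma^2, the variance is
  gamma(0) = sigma^2 * (1 + sum_i theta_i^2).
  sum_i theta_i^2 = (0.531)^2 = 0.281961.
  gamma(0) = 1 * (1 + 0.281961) = 1 * 1.281961 = 1.281961, which rounds to 1.2820.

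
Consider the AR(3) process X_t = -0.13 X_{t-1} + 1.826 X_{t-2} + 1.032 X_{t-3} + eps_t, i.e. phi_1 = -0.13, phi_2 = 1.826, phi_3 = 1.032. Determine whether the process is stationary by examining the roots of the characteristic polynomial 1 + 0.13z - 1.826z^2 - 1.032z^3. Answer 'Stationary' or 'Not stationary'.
\text{Not stationary}

The AR(p) characteristic polynomial is P(z) = 1 + 0.13z - 1.826z^2 - 1.032z^3.
Stationarity requires all roots to lie outside the unit circle, i.e. |z| > 1 for every root.
Degree 3: look for a simple real root z0 first, then factor out (1 - z/z0) and solve the remaining quadratic.
Testing z0 = -1.25: P(-1.25) = 1 + (0.13)(-1.25) + (-1.826)(-1.25)^2 + (-1.032)(-1.25)^3
  = 1 + (-0.1625) + (-2.853125) + (2.015625) = 0.  So z_0 = -1.25 is a root, |z_0| = 1.25.
Divide out the factor (1 + 0.8 z) = (1 - z/z0) (since 1/z0 = -0.8):
  P(z) = (1 + 0.8 z)(1 + (-0.67) z + (-1.29) z^2)
  [check: z-coef -0.67 - (-0.8) = 0.13; z^2-coef -1.29 - (-0.8)(-0.67) = -1.826; z^3-coef -(-0.8)(-1.29) = -1.032.]
Remaining roots from the quadratic factor 1 + (-0.67) z + (-1.29) z^2:
  Set 1 + (-0.67) z + (-1.29) z^2 = 0, i.e. a z^2 + b z + c = 0 with a = -1.29, b = -0.67, c = 1.
  Discriminant D = b^2 - 4ac = (-0.67)^2 - 4*(-1.29)*1 = 0.4489 - (-5.16) = 5.6089.
  D >= 0, so the roots are real: z = (-b +/- sqrt(D)) / (2a) = (0.67 +/- 2.368312) / (-2.58).
    z_1 = (0.67 + 2.368312) / (-2.58) = -1.1776,   |z_1| = 1.1776.
    z_2 = (0.67 - 2.368312) / (-2.58) = 0.6583,   |z_2| = 0.6583.
Moduli of all roots: 1.2500, 1.1776, 0.6583.
All moduli strictly greater than 1? No.
Verdict: Not stationary.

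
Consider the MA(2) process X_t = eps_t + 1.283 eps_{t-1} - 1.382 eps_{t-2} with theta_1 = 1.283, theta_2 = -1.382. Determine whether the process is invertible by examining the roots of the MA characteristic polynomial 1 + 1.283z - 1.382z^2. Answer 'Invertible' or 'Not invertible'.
\text{Not invertible}

The MA(q) characteristic polynomial is P(z) = 1 + 1.283z - 1.382z^2.
Invertibility requires all roots to lie outside the unit circle, i.e. |z| > 1 for every root.
Set 1 + (1.283) z + (-1.382) z^2 = 0, i.e. a z^2 + b z + c = 0 with a = -1.382, b = 1.283, c = 1.
Discriminant D = b^2 - 4ac = (1.283)^2 - 4*(-1.382)*1 = 1.646089 - (-5.528) = 7.174089.
D >= 0, so the roots are real: z = (-b +/- sqrt(D)) / (2a) = (-1.283 +/- 2.678449) / (-2.764).
  z_1 = (-1.283 + 2.678449) / (-2.764) = -0.5049,   |z_1| = 0.5049.
  z_2 = (-1.283 - 2.678449) / (-2.764) = 1.4332,   |z_2| = 1.4332.
Moduli of all roots: 0.5049, 1.4332.
All moduli strictly greater than 1? No.
Verdict: Not invertible.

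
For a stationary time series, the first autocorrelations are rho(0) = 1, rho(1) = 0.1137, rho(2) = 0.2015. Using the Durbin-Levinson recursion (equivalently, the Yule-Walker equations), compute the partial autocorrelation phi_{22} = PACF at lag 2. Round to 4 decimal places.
\phi_{22} = 0.1910

The PACF at lag k is phi_{kk}, the last component of the solution
to the Yule-Walker system G_k phi = r_k where
  (G_k)_{ij} = rho(|i - j|), (r_k)_i = rho(i), i,j = 1..k.
Equivalently, Durbin-Levinson gives phi_{kk} iteratively:
  phi_{11} = rho(1)
  phi_{kk} = [rho(k) - sum_{j=1..k-1} phi_{k-1,j} rho(k-j)]
            / [1 - sum_{j=1..k-1} phi_{k-1,j} rho(j)],
  phi_{k,j} = phi_{k-1,j} - phi_{kk} phi_{k-1,k-j},  j = 1..k-1.
Step k = 1:
  phi_11 = rho(1) = 0.1137.
Step k = 2:
  phi_22 = [rho(2) - phi_11 rho(1)] / [1 - phi_11 rho(1)] = [0.2015 - (0.1137)(0.1137)] / [1 - (0.1137)(0.1137)]
         = 0.18857231 / 0.98707231 = 0.191.
Therefore phi_{22} = 0.1910.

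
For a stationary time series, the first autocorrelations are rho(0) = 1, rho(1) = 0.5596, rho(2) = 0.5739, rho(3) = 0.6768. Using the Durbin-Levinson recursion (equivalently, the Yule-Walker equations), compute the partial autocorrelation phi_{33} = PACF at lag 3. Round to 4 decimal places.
\phi_{33} = 0.4510

The PACF at lag k is phi_{kk}, the last component of the solution
to the Yule-Walker system G_k phi = r_k where
  (G_k)_{ij} = rho(|i - j|), (r_k)_i = rho(i), i,j = 1..k.
Equivalently, Durbin-Levinson gives phi_{kk} iteratively:
  phi_{11} = rho(1)
  phi_{kk} = [rho(k) - sum_{j=1..k-1} phi_{k-1,j} rho(k-j)]
            / [1 - sum_{j=1..k-1} phi_{k-1,j} rho(j)],
  phi_{k,j} = phi_{k-1,j} - phi_{kk} phi_{k-1,k-j},  j = 1..k-1.
Step k = 1:
  phi_11 = rho(1) = 0.5596.
Step k = 2:
  phi_22 = [rho(2) - phi_11 rho(1)] / [1 - phi_11 rho(1)] = [0.5739 - (0.5596)(0.5596)] / [1 - (0.5596)(0.5596)]
         = 0.26074784 / 0.68684784 = 0.37963.
  Update: phi_21 = phi_11 - phi_22 phi_11 = 0.5596 - (0.37963)(0.5596) = 0.347159.
Step k = 3:
  phi_33 = [rho(3) - phi_21 rho(2) - phi_22 rho(1)] / [1 - phi_21 rho(1) - phi_22 rho(2)]
    numerator   = 0.6768 - (0.347159)(0.5739) - (0.37963)(0.5596) = 0.26512454
    denominator = 1 - (0.347159)(0.5596) - (0.37963)(0.5739) = 0.58786022
  phi_33 = 0.26512454 / 0.58786022 = 0.451.
Therefore phi_{33} = 0.4510.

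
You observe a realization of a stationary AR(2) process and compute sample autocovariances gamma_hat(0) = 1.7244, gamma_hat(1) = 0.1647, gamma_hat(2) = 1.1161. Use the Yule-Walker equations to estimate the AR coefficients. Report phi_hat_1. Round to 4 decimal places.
\hat\phi_{1} = 0.0340

The Yule-Walker equations for an AR(p) process read, in matrix form,
  Gamma_p phi = r_p,   with   (Gamma_p)_{ij} = gamma(|i - j|),
                       (r_p)_i = gamma(i),   i,j = 1..p.
Substitute the sample gammas (Toeplitz matrix and right-hand side of size 2):
  Gamma_p = [[1.7244, 0.1647], [0.1647, 1.7244]]
  r_p     = [0.1647, 1.1161]
Written out:
  1.7244 phi_1 + 0.1647 phi_2 = 0.1647
  0.1647 phi_1 + 1.7244 phi_2 = 1.1161
Solve by Cramer's rule:
  det = gamma(0)^2 - gamma(1)^2 = (1.7244)^2 - (0.1647)^2 = 2.97355536 - 0.02712609 = 2.94642927
  phi_hat_1 = [gamma(1) gamma(0) - gamma(1) gamma(2)] / det = [(0.1647)(1.7244) - (0.1647)(1.1161)] / 2.94642927 = 0.10018701 / 2.94642927 = 0.034
  phi_hat_2 = [gamma(0) gamma(2) - gamma(1)^2] / det = [(1.7244)(1.1161) - (0.1647)^2] / 2.94642927 = 1.89747675 / 2.94642927 = 0.644
So phi_hat = [0.0340, 0.6440].
Therefore phi_hat_1 = 0.0340.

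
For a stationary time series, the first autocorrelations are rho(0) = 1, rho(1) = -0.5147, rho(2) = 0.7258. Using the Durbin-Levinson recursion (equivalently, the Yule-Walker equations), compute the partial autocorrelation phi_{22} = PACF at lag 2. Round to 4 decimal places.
\phi_{22} = 0.6270

The PACF at lag k is phi_{kk}, the last component of the solution
to the Yule-Walker system G_k phi = r_k where
  (G_k)_{ij} = rho(|i - j|), (r_k)_i = rho(i), i,j = 1..k.
Equivalently, Durbin-Levinson gives phi_{kk} iteratively:
  phi_{11} = rho(1)
  phi_{kk} = [rho(k) - sum_{j=1..k-1} phi_{k-1,j} rho(k-j)]
            / [1 - sum_{j=1..k-1} phi_{k-1,j} rho(j)],
  phi_{k,j} = phi_{k-1,j} - phi_{kk} phi_{k-1,k-j},  j = 1..k-1.
Step k = 1:
  phi_11 = rho(1) = -0.5147.
Step k = 2:
  phi_22 = [rho(2) - phi_11 rho(1)] / [1 - phi_11 rho(1)] = [0.7258 - (-0.5147)(-0.5147)] / [1 - (-0.5147)(-0.5147)]
         = 0.46088391 / 0.73508391 = 0.627.
Therefore phi_{22} = 0.6270.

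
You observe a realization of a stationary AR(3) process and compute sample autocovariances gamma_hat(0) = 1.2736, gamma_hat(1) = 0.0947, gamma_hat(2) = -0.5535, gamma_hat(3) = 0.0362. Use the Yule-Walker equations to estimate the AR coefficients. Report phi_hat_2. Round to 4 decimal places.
\hat\phi_{2} = -0.4570

The Yule-Walker equations for an AR(p) process read, in matrix form,
  Gamma_p phi = r_p,   with   (Gamma_p)_{ij} = gamma(|i - j|),
                       (r_p)_i = gamma(i),   i,j = 1..p.
Substitute the sample gammas (Toeplitz matrix and right-hand side of size 3):
  Gamma_p = [[1.2736, 0.0947, -0.5535], [0.0947, 1.2736, 0.0947], [-0.5535, 0.0947, 1.2736]]
  r_p     = [0.0947, -0.5535, 0.0362]
Written out (R1..R3):
  (R1) 1.2736 phi_1 + 0.0947 phi_2 - 0.5535 phi_3 = 0.0947
  (R2) 0.0947 phi_1 + 1.2736 phi_2 + 0.0947 phi_3 = -0.5535
  (R3) -0.5535 phi_1 + 0.0947 phi_2 + 1.2736 phi_3 = 0.0362
Gaussian elimination:
  R2 <- R2 - (0.0947/1.2736) R1 = R2 - (0.074356) R1:  1.266558 phi_2 + 0.135856 phi_3 = -0.560542
  R3 <- R3 - (-0.5535/1.2736) R1 = R3 - (-0.434595) R1:  0.135856 phi_2 + 1.033052 phi_3 = 0.077356
  R3 <- R3 - (0.135856/1.266558) R2 = R3 - (0.107264) R2:  1.018479 phi_3 = 0.137482
Back-substitution:
  phi_hat_3 = 0.137482 / 1.018479 = 0.134988
  phi_hat_2 = (-0.560542 - (0.135856)(0.134988)) / 1.266558 = -0.45705
  phi_hat_1 = (0.0947 - (0.0947)(-0.45705) - (-0.5535)(0.134988)) / 1.2736 = 0.167006
So phi_hat = [0.1670, -0.4570, 0.1350].
Therefore phi_hat_2 = -0.4570.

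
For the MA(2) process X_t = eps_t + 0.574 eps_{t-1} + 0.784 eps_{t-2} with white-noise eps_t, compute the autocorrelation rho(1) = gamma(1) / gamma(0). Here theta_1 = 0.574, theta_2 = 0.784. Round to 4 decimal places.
\rho(1) = 0.5267

For an MA(q) process with theta_0 = 1, the autocovariance is
  gamma(k) = sigma^2 * sum_{i=0..q-k} theta_i * theta_{i+k},
and rho(k) = gamma(k) / gamma(0). Sigma^2 cancels.
  numerator   = (1)*(0.574) + (0.574)*(0.784) = 1.024016.
  denominator = (1)^2 + (0.574)^2 + (0.784)^2 = 1.944132.
  rho(1) = 1.024016 / 1.944132 = 0.5267.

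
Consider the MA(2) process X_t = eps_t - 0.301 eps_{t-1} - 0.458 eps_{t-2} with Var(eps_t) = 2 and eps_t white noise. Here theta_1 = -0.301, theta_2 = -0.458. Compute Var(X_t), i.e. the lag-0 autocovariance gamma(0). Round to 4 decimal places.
\gamma(0) = 2.6007

For an MA(q) process X_t = eps_t + sum_i theta_i eps_{t-i} with
Var(eps_t) = sigma^2, the variance is
  gamma(0) = sigma^2 * (1 + sum_i theta_i^2).
  sum_i theta_i^2 = (-0.301)^2 + (-0.458)^2 = 0.090601 + 0.209764 = 0.300365.
  gamma(0) = 2 * (1 + 0.300365) = 2 * 1.300365 = 2.60073, which rounds to 2.6007.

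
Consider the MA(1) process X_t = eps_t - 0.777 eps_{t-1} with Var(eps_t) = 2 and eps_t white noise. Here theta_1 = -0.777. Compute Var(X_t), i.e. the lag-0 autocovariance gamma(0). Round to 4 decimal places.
\gamma(0) = 3.2075

For an MA(q) process X_t = eps_t + sum_i theta_i eps_{t-i} with
Var(eps_t) = sigma^2, the variance is
  gamma(0) = sigma^2 * (1 + sum_i theta_i^2).
  sum_i theta_i^2 = (-0.777)^2 = 0.603729.
  gamma(0) = 2 * (1 + 0.603729) = 2 * 1.603729 = 3.207458, which rounds to 3.2075.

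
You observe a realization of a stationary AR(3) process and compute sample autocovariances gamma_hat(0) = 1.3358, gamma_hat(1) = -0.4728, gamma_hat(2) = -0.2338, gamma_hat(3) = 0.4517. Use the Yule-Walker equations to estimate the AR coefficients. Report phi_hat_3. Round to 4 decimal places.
\hat\phi_{3} = 0.1729

The Yule-Walker equations for an AR(p) process read, in matrix form,
  Gamma_p phi = r_p,   with   (Gamma_p)_{ij} = gamma(|i - j|),
                       (r_p)_i = gamma(i),   i,j = 1..p.
Substitute the sample gammas (Toeplitz matrix and right-hand side of size 3):
  Gamma_p = [[1.3358, -0.4728, -0.2338], [-0.4728, 1.3358, -0.4728], [-0.2338, -0.4728, 1.3358]]
  r_p     = [-0.4728, -0.2338, 0.4517]
Written out (R1..R3):
  (R1) 1.3358 phi_1 - 0.4728 phi_2 - 0.2338 phi_3 = -0.4728
  (R2) -0.4728 phi_1 + 1.3358 phi_2 - 0.4728 phi_3 = -0.2338
  (R3) -0.2338 phi_1 - 0.4728 phi_2 + 1.3358 phi_3 = 0.4517
Gaussian elimination:
  R2 <- R2 - (-0.4728/1.3358) R1 = R2 - (-0.353945) R1:  1.168455 phi_2 - 0.555552 phi_3 = -0.401145
  R3 <- R3 - (-0.2338/1.3358) R1 = R3 - (-0.175026) R1:  -0.555552 phi_2 + 1.294879 phi_3 = 0.368948
  R3 <- R3 - (-0.555552/1.168455) R2 = R3 - (-0.475459) R2:  1.030736 phi_3 = 0.178219
Back-substitution:
  phi_hat_3 = 0.178219 / 1.030736 = 0.172905
  phi_hat_2 = (-0.401145 - (-0.555552)(0.172905)) / 1.168455 = -0.261103
  phi_hat_1 = (-0.4728 - (-0.4728)(-0.261103) - (-0.2338)(0.172905)) / 1.3358 = -0.416099
So phi_hat = [-0.4161, -0.2611, 0.1729].
Therefore phi_hat_3 = 0.1729.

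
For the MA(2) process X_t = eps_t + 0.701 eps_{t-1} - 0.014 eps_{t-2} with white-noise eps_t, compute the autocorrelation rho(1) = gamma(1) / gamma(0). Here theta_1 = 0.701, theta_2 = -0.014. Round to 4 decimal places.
\rho(1) = 0.4634

For an MA(q) process with theta_0 = 1, the autocovariance is
  gamma(k) = sigma^2 * sum_{i=0..q-k} theta_i * theta_{i+k},
and rho(k) = gamma(k) / gamma(0). Sigma^2 cancels.
  numerator   = (1)*(0.701) + (0.701)*(-0.014) = 0.691186.
  denominator = (1)^2 + (0.701)^2 + (-0.014)^2 = 1.491597.
  rho(1) = 0.691186 / 1.491597 = 0.4634.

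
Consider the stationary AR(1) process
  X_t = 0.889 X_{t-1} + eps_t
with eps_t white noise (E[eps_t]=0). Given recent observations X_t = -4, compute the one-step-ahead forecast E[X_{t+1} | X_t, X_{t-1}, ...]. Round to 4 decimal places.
E[X_{t+1} \mid \mathcal F_t] = -3.5560

For an AR(p) model X_t = c + sum_i phi_i X_{t-i} + eps_t, the
one-step-ahead conditional mean is
  E[X_{t+1} | X_t, ...] = c + sum_i phi_i X_{t+1-i}.
Substitute known values:
  E[X_{t+1} | ...] = (0.889) * (-4)
                   = -3.5560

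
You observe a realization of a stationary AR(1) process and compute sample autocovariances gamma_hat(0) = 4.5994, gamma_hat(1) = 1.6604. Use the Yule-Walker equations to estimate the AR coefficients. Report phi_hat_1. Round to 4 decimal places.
\hat\phi_{1} = 0.3610

The Yule-Walker equations for an AR(p) process read, in matrix form,
  Gamma_p phi = r_p,   with   (Gamma_p)_{ij} = gamma(|i - j|),
                       (r_p)_i = gamma(i),   i,j = 1..p.
Substitute the sample gammas (Toeplitz matrix and right-hand side of size 1):
  Gamma_p = [[4.5994]]
  r_p     = [1.6604]
With p = 1 this is the single equation gamma(0) phi_1 = gamma(1):
  phi_hat_1 = gamma(1) / gamma(0) = 1.6604 / 4.5994 = 0.3610.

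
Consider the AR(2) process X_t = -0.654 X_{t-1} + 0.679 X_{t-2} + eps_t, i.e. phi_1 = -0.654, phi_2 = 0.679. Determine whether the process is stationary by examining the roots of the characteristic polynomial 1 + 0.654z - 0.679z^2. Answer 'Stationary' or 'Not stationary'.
\text{Not stationary}

The AR(p) characteristic polynomial is P(z) = 1 + 0.654z - 0.679z^2.
Stationarity requires all roots to lie outside the unit circle, i.e. |z| > 1 for every root.
Set 1 + (0.654) z + (-0.679) z^2 = 0, i.e. a z^2 + b z + c = 0 with a = -0.679, b = 0.654, c = 1.
Discriminant D = b^2 - 4ac = (0.654)^2 - 4*(-0.679)*1 = 0.427716 - (-2.716) = 3.143716.
D >= 0, so the roots are real: z = (-b +/- sqrt(D)) / (2a) = (-0.654 +/- 1.773053) / (-1.358).
  z_1 = (-0.654 + 1.773053) / (-1.358) = -0.824,   |z_1| = 0.824.
  z_2 = (-0.654 - 1.773053) / (-1.358) = 1.7872,   |z_2| = 1.7872.
Moduli of all roots: 0.8240, 1.7872.
All moduli strictly greater than 1? No.
Verdict: Not stationary.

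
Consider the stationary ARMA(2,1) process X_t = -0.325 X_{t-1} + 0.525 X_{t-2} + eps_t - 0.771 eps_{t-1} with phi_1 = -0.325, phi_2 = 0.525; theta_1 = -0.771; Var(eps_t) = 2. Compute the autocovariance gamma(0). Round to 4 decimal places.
\gamma(0) = 13.7542

Multiply the model equation by X_{t-k} and take expectations. With theta_0 = psi_0 = 1 and psi_j the MA(infinity) weights, this gives
  gamma(k) - sum_i phi_i gamma(k-i) = c_k,
  c_k = sigma^2 * sum_{j=k..q} theta_j psi_{j-k}   (c_k = 0 for k > q),
using gamma(-m) = gamma(m).
psi-weights needed (psi_j = theta_j + sum_i phi_i psi_{j-i}):
  psi_1 = theta_1 + phi_1 = -0.771 + (-0.325) = -1.096
Right-hand sides:
  c_0 = sigma^2 (1 + theta_1 psi_1) = 2 * (1 + (-0.771)(-1.096)) = 2 * 1.845016 = 3.690032
  c_1 = sigma^2 theta_1 = 2 * (-0.771) = -1.542
  c_2 = 0
Equations for k = 0, 1, 2 (AR order 2, c_2 = 0):
  (E0) gamma(0) = phi_1 gamma(1) + phi_2 gamma(2) + c_0
  (E1) gamma(1) = phi_1 gamma(0) + phi_2 gamma(1) + c_1
  (E2) gamma(2) = phi_1 gamma(1) + phi_2 gamma(0)
From (E1): gamma(1) = A gamma(0) + B with
  A = phi_1 / (1 - phi_2) = -0.325 / 0.475 = -0.684211,   B = c_1 / (1 - phi_2) = -1.542 / 0.475 = -3.246316.
Insert (E2) into (E0): gamma(0) (1 - phi_2^2) = phi_1 (1 + phi_2) gamma(1) + c_0.
  phi_1 (1 + phi_2) = (-0.325)(1.525) = -0.495625,   1 - phi_2^2 = 0.724375.
Replace gamma(1) by A gamma(0) + B and collect gamma(0):
  gamma(0) [0.724375 - (-0.495625)(-0.684211)] = (-0.495625)(-3.246316) + 3.690032
  gamma(0) * 0.385263 = 5.298987
  gamma(0) = 5.298987 / 0.385263 = 13.754202.
Therefore gamma(0) = 13.7542 (to 4 decimal places).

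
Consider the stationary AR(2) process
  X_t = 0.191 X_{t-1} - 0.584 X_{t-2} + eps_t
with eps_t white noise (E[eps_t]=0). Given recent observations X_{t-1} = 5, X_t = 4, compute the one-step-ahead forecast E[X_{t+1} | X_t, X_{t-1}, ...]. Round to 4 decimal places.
E[X_{t+1} \mid \mathcal F_t] = -2.1560

For an AR(p) model X_t = c + sum_i phi_i X_{t-i} + eps_t, the
one-step-ahead conditional mean is
  E[X_{t+1} | X_t, ...] = c + sum_i phi_i X_{t+1-i}.
Substitute known values:
  E[X_{t+1} | ...] = (0.191) * (4) + (-0.584) * (5)
                   = -2.1560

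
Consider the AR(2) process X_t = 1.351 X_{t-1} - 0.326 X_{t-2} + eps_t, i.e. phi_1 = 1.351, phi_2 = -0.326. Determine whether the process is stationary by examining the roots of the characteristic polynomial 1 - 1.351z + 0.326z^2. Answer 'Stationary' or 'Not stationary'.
\text{Not stationary}

The AR(p) characteristic polynomial is P(z) = 1 - 1.351z + 0.326z^2.
Stationarity requires all roots to lie outside the unit circle, i.e. |z| > 1 for every root.
Set 1 + (-1.351) z + (0.326) z^2 = 0, i.e. a z^2 + b z + c = 0 with a = 0.326, b = -1.351, c = 1.
Discriminant D = b^2 - 4ac = (-1.351)^2 - 4*(0.326)*1 = 1.825201 - (1.304) = 0.521201.
D >= 0, so the roots are real: z = (-b +/- sqrt(D)) / (2a) = (1.351 +/- 0.721943) / (0.652).
  z_1 = (1.351 + 0.721943) / (0.652) = 3.1794,   |z_1| = 3.1794.
  z_2 = (1.351 - 0.721943) / (0.652) = 0.9648,   |z_2| = 0.9648.
Moduli of all roots: 3.1794, 0.9648.
All moduli strictly greater than 1? No.
Verdict: Not stationary.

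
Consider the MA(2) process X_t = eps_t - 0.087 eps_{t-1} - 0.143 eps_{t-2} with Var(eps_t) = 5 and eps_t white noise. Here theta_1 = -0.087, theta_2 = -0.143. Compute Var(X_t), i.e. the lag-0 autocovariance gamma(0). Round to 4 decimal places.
\gamma(0) = 5.1401

For an MA(q) process X_t = eps_t + sum_i theta_i eps_{t-i} with
Var(eps_t) = sigma^2, the variance is
  gamma(0) = sigma^2 * (1 + sum_i theta_i^2).
  sum_i theta_i^2 = (-0.087)^2 + (-0.143)^2 = 0.007569 + 0.020449 = 0.028018.
  gamma(0) = 5 * (1 + 0.028018) = 5 * 1.028018 = 5.14009, which rounds to 5.1401.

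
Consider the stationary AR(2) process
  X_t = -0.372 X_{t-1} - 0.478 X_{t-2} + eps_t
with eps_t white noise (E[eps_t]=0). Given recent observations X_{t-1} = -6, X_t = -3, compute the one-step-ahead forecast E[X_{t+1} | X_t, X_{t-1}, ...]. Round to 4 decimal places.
E[X_{t+1} \mid \mathcal F_t] = 3.9840

For an AR(p) model X_t = c + sum_i phi_i X_{t-i} + eps_t, the
one-step-ahead conditional mean is
  E[X_{t+1} | X_t, ...] = c + sum_i phi_i X_{t+1-i}.
Substitute known values:
  E[X_{t+1} | ...] = (-0.372) * (-3) + (-0.478) * (-6)
                   = 3.9840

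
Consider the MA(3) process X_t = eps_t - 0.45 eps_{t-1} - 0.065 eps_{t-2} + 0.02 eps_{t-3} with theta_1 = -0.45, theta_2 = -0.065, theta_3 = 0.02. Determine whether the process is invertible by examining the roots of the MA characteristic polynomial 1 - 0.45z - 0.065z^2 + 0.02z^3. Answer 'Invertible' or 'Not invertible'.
\text{Invertible}

The MA(q) characteristic polynomial is P(z) = 1 - 0.45z - 0.065z^2 + 0.02z^3.
Invertibility requires all roots to lie outside the unit circle, i.e. |z| > 1 for every root.
Degree 3: look for a simple real root z0 first, then factor out (1 - z/z0) and solve the remaining quadratic.
Testing z0 = 2: P(2) = 1 + (-0.45)(2) + (-0.065)(2)^2 + (0.02)(2)^3
  = 1 + (-0.9) + (-0.26) + (0.16) = 0.  So z_0 = 2 is a root, |z_0| = 2.
Divide out the factor (1 - 0.5 z) = (1 - z/z0) (since 1/z0 = 0.5):
  P(z) = (1 - 0.5 z)(1 + (0.05) z + (-0.04) z^2)
  [check: z-coef 0.05 - (0.5) = -0.45; z^2-coef -0.04 - (0.5)(0.05) = -0.065; z^3-coef -(0.5)(-0.04) = 0.02.]
Remaining roots from the quadratic factor 1 + (0.05) z + (-0.04) z^2:
  Set 1 + (0.05) z + (-0.04) z^2 = 0, i.e. a z^2 + b z + c = 0 with a = -0.04, b = 0.05, c = 1.
  Discriminant D = b^2 - 4ac = (0.05)^2 - 4*(-0.04)*1 = 0.0025 - (-0.16) = 0.1625.
  D >= 0, so the roots are real: z = (-b +/- sqrt(D)) / (2a) = (-0.05 +/- 0.403113) / (-0.08).
    z_1 = (-0.05 + 0.403113) / (-0.08) = -4.4139,   |z_1| = 4.4139.
    z_2 = (-0.05 - 0.403113) / (-0.08) = 5.6639,   |z_2| = 5.6639.
Moduli of all roots: 2.0000, 4.4139, 5.6639.
All moduli strictly greater than 1? Yes.
Verdict: Invertible.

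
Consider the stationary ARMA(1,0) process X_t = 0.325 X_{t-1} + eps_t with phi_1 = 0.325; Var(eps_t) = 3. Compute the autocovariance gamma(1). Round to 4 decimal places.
\gamma(1) = 1.0901

Multiply the model equation by X_{t-k} and take expectations. With theta_0 = psi_0 = 1 and psi_j the MA(infinity) weights, this gives
  gamma(k) - sum_i phi_i gamma(k-i) = c_k,
  c_k = sigma^2 * sum_{j=k..q} theta_j psi_{j-k}   (c_k = 0 for k > q),
using gamma(-m) = gamma(m).
Pure AR (q = 0): c_0 = sigma^2 = 3, c_k = 0 for k >= 1.
Equations for k = 0 and k = 1 (AR order 1):
  gamma(0) = phi_1 gamma(1) + c_0
  gamma(1) = phi_1 gamma(0) + c_1
Substituting the second into the first: gamma(0) (1 - phi_1^2) = c_0 + phi_1 c_1, so
  gamma(0) = c_0 / (1 - phi_1^2) = 3 / (1 - (0.325)^2) = 3 / 0.894375 = 3.354298.
  gamma(1) = phi_1 gamma(0) = (0.325)(3.354298) = 1.090147.
Therefore gamma(1) = 1.0901 (to 4 decimal places).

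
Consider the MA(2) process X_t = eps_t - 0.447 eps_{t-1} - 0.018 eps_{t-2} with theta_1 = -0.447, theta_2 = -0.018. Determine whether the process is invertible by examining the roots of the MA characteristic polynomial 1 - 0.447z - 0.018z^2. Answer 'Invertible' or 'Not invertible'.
\text{Invertible}

The MA(q) characteristic polynomial is P(z) = 1 - 0.447z - 0.018z^2.
Invertibility requires all roots to lie outside the unit circle, i.e. |z| > 1 for every root.
Set 1 + (-0.447) z + (-0.018) z^2 = 0, i.e. a z^2 + b z + c = 0 with a = -0.018, b = -0.447, c = 1.
Discriminant D = b^2 - 4ac = (-0.447)^2 - 4*(-0.018)*1 = 0.199809 - (-0.072) = 0.271809.
D >= 0, so the roots are real: z = (-b +/- sqrt(D)) / (2a) = (0.447 +/- 0.521353) / (-0.036).
  z_1 = (0.447 + 0.521353) / (-0.036) = -26.8987,   |z_1| = 26.8987.
  z_2 = (0.447 - 0.521353) / (-0.036) = 2.0654,   |z_2| = 2.0654.
Moduli of all roots: 26.8987, 2.0654.
All moduli strictly greater than 1? Yes.
Verdict: Invertible.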